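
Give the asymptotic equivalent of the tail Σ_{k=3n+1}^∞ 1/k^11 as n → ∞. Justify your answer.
Σ_{k>3n} 1/k^11 ~ 1/(10 · (3n)^10)

Compare to the integral: ∫_{3n}^∞ x^(−11) dx = [−x^(−10)/10]_{3n}^∞ = 1/((11−1)·(3n)^10). Euler-Maclaurin then gives
  Σ_{k>3n} 1/k^11 = ∫_{3n}^∞ dx/x^11 − 1/(2·(3n)^11) + O(1/(3n)^12).
(Equivalently this is ζ(11) − Σ_{k≤3n} 1/k^11.)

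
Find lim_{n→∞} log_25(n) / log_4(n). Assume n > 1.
lim = ln(4) / ln(25) = log_25(4)

Change of base: log_25(n) = ln n / ln 25 and log_4(n) = ln n / ln 4. The ratio is (ln n / ln 25) · (ln 4 / ln n) = ln 4 / ln 25, a constant independent of n. So the limit is ln 4 / ln 25 = log_25(4).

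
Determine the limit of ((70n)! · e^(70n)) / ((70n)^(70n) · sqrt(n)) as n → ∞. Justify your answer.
lim = sqrt(2π·70)

Stirling: (70n)! ~ sqrt(2π·70n) · (70n/e)^(70n). Hence
  (70n)! · e^(70n) / (70n)^(70n) ~ sqrt(2π·70n).
Dividing by sqrt(n): sqrt(2π·70n) / sqrt(n) = sqrt(2π·70) · n^((1−1)/2), so the limit is sqrt(2π·70).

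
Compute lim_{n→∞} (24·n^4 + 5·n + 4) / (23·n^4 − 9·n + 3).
lim = 24/23

For large n the leading n^4 terms dominate both numerator and denominator. Dividing top and bottom by n^4, every other term tends to 0, leaving 24/23.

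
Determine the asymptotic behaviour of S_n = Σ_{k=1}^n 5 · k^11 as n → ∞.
S_n ~ 5 · n^12 / 12

By integral comparison (Euler-Maclaurin), Σ_{k=1}^n 5 · k^11 = 5 · ∫_0^n x^11 dx + O(n^11) = 5 · n^12/12 + O(n^11). (Equivalently, Faulhaber's formula gives the same leading term.)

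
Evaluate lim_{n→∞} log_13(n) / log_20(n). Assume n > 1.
lim = ln(20) / ln(13) = log_13(20)

Change of base: log_13(n) = ln n / ln 13 and log_20(n) = ln n / ln 20. The ratio is (ln n / ln 13) · (ln 20 / ln n) = ln 20 / ln 13, a constant independent of n. So the limit is ln 20 / ln 13 = log_13(20).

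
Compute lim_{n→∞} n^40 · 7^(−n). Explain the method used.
lim = 0

Exponentials with base > 1 dominate every fixed polynomial: for any fixed c, n^c / 7^n → 0 as n → ∞ (e.g. by the ratio test, or by writing 7^n = e^(n ln 7) and noting e^(n ln 7) / n^c → ∞). Hence n^40 · 7^(−n) = n^40 / 7^n → 0.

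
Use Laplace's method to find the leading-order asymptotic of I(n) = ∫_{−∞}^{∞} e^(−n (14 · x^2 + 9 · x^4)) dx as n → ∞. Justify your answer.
I(n) ~ sqrt(π/(14n))

φ(x) = 14 · x^2 + 9 · x^4 has its unique global minimum at x* = 0 (since φ'(x) = 28x + 36x^3 = 0 only at x = 0 for real x with both coefficients positive, and φ → ∞ as |x| → ∞). At x* = 0, φ(0) = 0 and φ''(0) = 28. Laplace's method then gives
  I(n) ~ sqrt(2π / (n · φ''(0))) · e^(−n φ(0)) = sqrt(2π / (28n)) = sqrt(π/(14n)).
The 9 · x^4 term contributes only at subleading order (an O(1/n) relative correction).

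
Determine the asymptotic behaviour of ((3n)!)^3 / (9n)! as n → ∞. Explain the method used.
((3n)!)^3/(9n)! ~ ((2π·3n)^(2/2) / sqrt(3)) · 3^(−3·3n)  →  0

Write N = 3n. Stirling: N! ~ sqrt(2π N)(N/e)^N and (3N)! ~ sqrt(2π·3N)·(3N/e)^(3N).
  (N!)^3/(3N)! ~ (2π N)^(3/2) (N/e)^(3N) / [sqrt(2π·3N) (3N/e)^(3N)]
     = (2π N)^(3/2) / sqrt(2π·3N) · (N/(3N))^(3N)
     = (2π N)^((3−1)/2) / sqrt(3) · 3^(−3N).
Since 3^3 > 1, the factor 3^(−3N) decays exponentially, so the ratio → 0. Substituting N = 3n gives the stated form.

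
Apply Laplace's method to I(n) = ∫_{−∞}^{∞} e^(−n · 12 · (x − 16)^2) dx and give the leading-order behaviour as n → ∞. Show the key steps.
I(n) = sqrt(π/(12n))

Here φ(x) = 12 · (x − 16)^2 has its unique minimum at x* = 16 with φ(x*) = 0 and φ''(x*) = 24. Laplace's method gives
  I(n) ~ e^(−n φ(x*)) · sqrt(2π / (n · φ''(x*))) = sqrt(2π / (24n)) = sqrt(π/(12n)).
This is exact: substituting u = (x − 16)·sqrt(12n) gives I(n) = (1/sqrt(12n)) ∫_{−∞}^{∞} e^(−u^2) du = sqrt(π/(12n)).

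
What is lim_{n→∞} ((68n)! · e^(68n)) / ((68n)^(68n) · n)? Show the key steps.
lim = 0

Stirling: (68n)! ~ sqrt(2π·68n) · (68n/e)^(68n). Hence
  (68n)! · e^(68n) / (68n)^(68n) ~ sqrt(2π·68n).
Dividing by n: sqrt(2π·68n) / n = sqrt(2π·68) · n^((1−2)/2), so the expression behaves like sqrt(2π·68) · n^((1−2)/2) → 0.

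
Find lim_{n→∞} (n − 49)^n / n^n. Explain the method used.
lim = e^(−49)

Rewrite as (1 − 49/n)^(n). By the standard limit (1 + x/n)^n → e^x, we have (1 − 49/n)^n → e^(−49), and raising to the 1st power gives e^(−49).
More precisely, ln[(1 − 49/n)^(n)] = n · ln(1 − 49/n) = n · (-49/n + O(1/n^2)) = -49 + O(1/n) → -49.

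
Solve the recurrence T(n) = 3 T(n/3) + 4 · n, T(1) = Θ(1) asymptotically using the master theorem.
T(n) = Θ(n log n)

log_3 3 = 1, and f(n) = 4 · n = Θ(n^(log_3 3)). This is Case 2 of the master theorem: T(n) = Θ(f(n) · log n) = Θ(n log n).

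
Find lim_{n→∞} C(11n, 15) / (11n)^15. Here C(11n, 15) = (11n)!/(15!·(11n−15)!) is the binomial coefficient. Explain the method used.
lim = 1/15! = 1/1307674368000

With N = 11n → ∞: C(N, 15) / N^15 = [N(N−1)…(N−14)] / (15! · N^15) = (1/15!) · 1 · (1 − 1/(11n)) · … · (1 − 14/(11n)). Each factor → 1 as N → ∞, so the limit is 1/15! = 1/1307674368000.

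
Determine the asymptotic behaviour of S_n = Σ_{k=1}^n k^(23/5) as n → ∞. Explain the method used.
S_n ~ (5/28) · n^(28/5)

Integral comparison: Σ_{k=1}^n k^(23/5) = ∫_0^n x^(23/5) dx + O(n^(23/5)). The integral is n^(1 + 23/5) / (1 + 23/5) = n^((23+5)/5) / ((23+5)/5) = (5/28) · n^(28/5).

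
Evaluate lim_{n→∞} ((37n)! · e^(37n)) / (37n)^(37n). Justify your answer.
lim = ∞

Stirling: (37n)! ~ sqrt(2π·37n) · (37n/e)^(37n). Hence
  (37n)! · e^(37n) / (37n)^(37n) ~ sqrt(2π·37n) = sqrt(2π·37) · sqrt(n) → ∞.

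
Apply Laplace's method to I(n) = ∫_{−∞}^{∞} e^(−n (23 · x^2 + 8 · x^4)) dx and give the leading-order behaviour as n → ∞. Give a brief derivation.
I(n) ~ sqrt(π/(23n))

φ(x) = 23 · x^2 + 8 · x^4 has its unique global minimum at x* = 0 (since φ'(x) = 46x + 32x^3 = 0 only at x = 0 for real x with both coefficients positive, and φ → ∞ as |x| → ∞). At x* = 0, φ(0) = 0 and φ''(0) = 46. Laplace's method then gives
  I(n) ~ sqrt(2π / (n · φ''(0))) · e^(−n φ(0)) = sqrt(2π / (46n)) = sqrt(π/(23n)).
The 8 · x^4 term contributes only at subleading order (an O(1/n) relative correction).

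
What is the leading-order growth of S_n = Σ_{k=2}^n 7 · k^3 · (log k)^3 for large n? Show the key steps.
S_n ~ 7 · n^4 · (log n)^3 / 4

By integral comparison, S_n = ∫_1^n 7 · x^3 · (log x)^3 dx + O(n^3 · (log n)^3). For the integral, the leading term of ∫_1^n x^3 (log x)^3 dx is n^4/4 · (log n)^3 (by repeated integration by parts; each step lowers the log-exponent and produces a relatively O(1/log n) correction). Hence S_n ~ 7 · n^4 · (log n)^3 / 4.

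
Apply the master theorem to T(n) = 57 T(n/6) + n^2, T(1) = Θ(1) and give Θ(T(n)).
T(n) = Θ(n^(log_6 57))

Master theorem: compare f(n) = n^2 to n^(log_6 57) where log_6 57 ≈ 2.256. Since 2 < log_6 57, we have f(n) = O(n^(log_6 57 − ε)) for some ε > 0 — Case 1. Hence T(n) = Θ(n^(log_6 57)).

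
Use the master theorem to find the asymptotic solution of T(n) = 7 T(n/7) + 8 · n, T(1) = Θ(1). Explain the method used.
T(n) = Θ(n log n)

log_7 7 = 1, and f(n) = 8 · n = Θ(n^(log_7 7)). This is Case 2 of the master theorem: T(n) = Θ(f(n) · log n) = Θ(n log n).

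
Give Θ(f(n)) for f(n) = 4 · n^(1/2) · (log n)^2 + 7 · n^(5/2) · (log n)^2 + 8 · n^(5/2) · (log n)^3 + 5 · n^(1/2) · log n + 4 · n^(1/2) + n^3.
f(n) ∈ Θ(n^3)

Compare the terms by growth order. For large n, n^a · (log n)^b dominates n^a' · (log n)^b' iff a > a', or (a = a' and b > b'). Ranking the 6 terms shows the dominant one is n^3. Hence f(n) ∈ Θ(n^3).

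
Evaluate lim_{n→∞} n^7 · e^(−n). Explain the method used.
lim = 0

Exponentials with base > 1 dominate every fixed polynomial: for any fixed c, n^c / e^n → 0 as n → ∞ (e.g. by the ratio test, or since e^n grows faster than any power of n). Hence n^7 · e^(−n) = n^7 / e^n → 0.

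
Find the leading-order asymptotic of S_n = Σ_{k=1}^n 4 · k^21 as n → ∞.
S_n ~ 2 · n^22 / 11

By integral comparison (Euler-Maclaurin), Σ_{k=1}^n 4 · k^21 = 4 · ∫_0^n x^21 dx + O(n^21) = 4 · n^22/22 = 2 · n^22 / 11 + O(n^21). (Equivalently, Faulhaber's formula gives the same leading term.)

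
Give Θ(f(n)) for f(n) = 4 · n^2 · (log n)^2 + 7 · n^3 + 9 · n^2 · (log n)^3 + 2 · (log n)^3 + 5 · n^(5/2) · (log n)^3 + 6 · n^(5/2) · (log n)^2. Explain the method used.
f(n) ∈ Θ(n^3)

Compare the terms by growth order. For large n, n^a · (log n)^b dominates n^a' · (log n)^b' iff a > a', or (a = a' and b > b'). Ranking the 6 terms shows the dominant one is 7 · n^3. Hence f(n) ∈ Θ(n^3).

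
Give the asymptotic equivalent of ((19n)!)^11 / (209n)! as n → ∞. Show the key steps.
((19n)!)^11/(209n)! ~ ((2π·19n)^(10/2) / sqrt(11)) · 11^(−11·19n)  →  0

Write N = 19n. Stirling: N! ~ sqrt(2π N)(N/e)^N and (11N)! ~ sqrt(2π·11N)·(11N/e)^(11N).
  (N!)^11/(11N)! ~ (2π N)^(11/2) (N/e)^(11N) / [sqrt(2π·11N) (11N/e)^(11N)]
     = (2π N)^(11/2) / sqrt(2π·11N) · (N/(11N))^(11N)
     = (2π N)^((11−1)/2) / sqrt(11) · 11^(−11N).
Since 11^11 > 1, the factor 11^(−11N) decays exponentially, so the ratio → 0. Substituting N = 19n gives the stated form.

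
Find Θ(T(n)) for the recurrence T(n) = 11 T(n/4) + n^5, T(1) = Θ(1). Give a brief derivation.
T(n) = Θ(n^5)

log_4 11 ≈ 1.730. f(n) = n^5 dominates n^(log_4 11) since 5 > 1.730, and the regularity condition a·f(n/b) = 11·(n/4)^5 = (11/1024)·n^5 ≤ c·f(n) holds with c = 11/1024 ≈ 0.0107 < 1. So this is Case 3: T(n) = Θ(f(n)) = Θ(n^5).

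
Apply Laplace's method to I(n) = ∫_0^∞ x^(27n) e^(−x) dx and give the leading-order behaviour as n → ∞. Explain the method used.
I(n) ~ sqrt(2π·27n) · (27n/e)^(27n)

Write the integrand as exp(27n ln x − x) and set f(x) = 27n ln x − x. Then f'(x) = 27n/x − 1 = 0 at x* = 27n, and f''(x*) = −27n/x*^2 = −1/(27n). Laplace's method (interior maximum) gives
  I(n) ~ e^(f(x*)) · sqrt(2π / |f''(x*)|)
        = exp(27n ln(27n) − 27n) · sqrt(2π · 27n)
        = (27n)^(27n) e^(−27n) · sqrt(2π·27n)
        = sqrt(2π·27n) · (27n/e)^(27n).
This matches Γ(27n+1) with Stirling applied to Γ.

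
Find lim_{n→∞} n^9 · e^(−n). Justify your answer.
lim = 0

Exponentials with base > 1 dominate every fixed polynomial: for any fixed c, n^c / e^n → 0 as n → ∞ (e.g. by the ratio test, or since e^n grows faster than any power of n). Hence n^9 · e^(−n) = n^9 / e^n → 0.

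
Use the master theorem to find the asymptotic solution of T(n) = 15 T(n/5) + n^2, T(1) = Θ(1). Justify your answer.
T(n) = Θ(n^2)

log_5 15 ≈ 1.683. f(n) = n^2 dominates n^(log_5 15) since 2 > 1.683, and the regularity condition a·f(n/b) = 15·(n/5)^2 = (15/25)·n^2 ≤ c·f(n) holds with c = 15/25 ≈ 0.6 < 1. So this is Case 3: T(n) = Θ(f(n)) = Θ(n^2).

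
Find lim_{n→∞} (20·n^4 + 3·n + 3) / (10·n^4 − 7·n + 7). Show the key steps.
lim = 20/10 = 2

For large n the leading n^4 terms dominate both numerator and denominator. Dividing top and bottom by n^4, every other term tends to 0, leaving 20/10 = 2.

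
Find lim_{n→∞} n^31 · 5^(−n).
lim = 0

Exponentials with base > 1 dominate every fixed polynomial: for any fixed c, n^c / 5^n → 0 as n → ∞ (e.g. by the ratio test, or by writing 5^n = e^(n ln 5) and noting e^(n ln 5) / n^c → ∞). Hence n^31 · 5^(−n) = n^31 / 5^n → 0.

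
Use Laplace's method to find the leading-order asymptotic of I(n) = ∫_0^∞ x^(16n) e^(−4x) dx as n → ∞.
I(n) ~ (sqrt(2π·16n) / 4) · (16n/(4e))^(16n)

Write the integrand as exp(16n ln x − 4x) and set f(x) = 16n ln x − 4x. Then f'(x) = 16n/x − 4 = 0 at x* = 16n/4, and f''(x*) = −16n/x*^2 = −4^2/(16n). Laplace's method (interior maximum) gives
  I(n) ~ e^(f(x*)) · sqrt(2π / |f''(x*)|)
        = exp(16n ln(16n/4) − 16n) · sqrt(2π · 16n / 4^2)
        = (16n/4)^(16n) e^(−16n) · sqrt(2π·16n) / 4
        = (sqrt(2π·16n) / 4) · (16n/(4e))^(16n).
This matches Γ(16n+1)/4^(16n+1) with Stirling applied to Γ.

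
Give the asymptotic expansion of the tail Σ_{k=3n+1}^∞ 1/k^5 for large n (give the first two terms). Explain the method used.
Σ_{k>3n} 1/k^5 = 1/(4 · (3n)^4) − 1/(2 · (3n)^5) + O(1/(3n)^6)

Compare to the integral: ∫_{3n}^∞ x^(−5) dx = [−x^(−4)/4]_{3n}^∞ = 1/((5−1)·(3n)^4). The Euler-Maclaurin correction adds −f(3n)/2 = −1/(2·(3n)^5). Euler-Maclaurin then gives
  Σ_{k>3n} 1/k^5 = ∫_{3n}^∞ dx/x^5 − 1/(2·(3n)^5) + O(1/(3n)^6).
(Equivalently this is ζ(5) − Σ_{k≤3n} 1/k^5.)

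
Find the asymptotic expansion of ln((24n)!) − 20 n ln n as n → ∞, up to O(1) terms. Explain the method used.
ln((24n)!) − 20 n ln n = 4 n ln n + 24(ln 24 − 1) n + (1/2) ln(2π·24n) + O(1/n)

Stirling: ln((24n)!) = 24n ln(24n) − 24n + (1/2) ln(2π·24n) + O(1/n).
Expand 24n ln(24n) = 24n (ln n + ln 24) = 24n ln n + 24n ln 24.
Subtract 20n ln n: leading term is (24 − 20) n ln n = 4 n ln n. The next term is 24n ln 24 − 24n = 24(ln 24 − 1) n. Then the (1/2) ln(2π·24n) correction.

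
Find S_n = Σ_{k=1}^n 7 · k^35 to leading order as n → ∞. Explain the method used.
S_n ~ 7 · n^36 / 36

By integral comparison (Euler-Maclaurin), Σ_{k=1}^n 7 · k^35 = 7 · ∫_0^n x^35 dx + O(n^35) = 7 · n^36/36 + O(n^35). (Equivalently, Faulhaber's formula gives the same leading term.)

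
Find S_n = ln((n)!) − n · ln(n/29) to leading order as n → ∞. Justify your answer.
S_n ~ n · (ln 29 − 1) + O(ln n)

Stirling: ln((n)!) = n ln(n) − n + O(ln n).
  S_n = n ln(n) − n − n ln(n/29) + O(ln n)
      = n ln(n) − n ln n + n ln 29 − n + O(ln n)
      = n ln 29 − n + O(ln n)
      = n (ln 29 − 1) + O(ln n).
Numerically ln(29) − 1 ≈ 2.3673.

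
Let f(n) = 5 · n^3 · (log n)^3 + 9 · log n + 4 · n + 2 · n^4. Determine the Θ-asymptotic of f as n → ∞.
f(n) ∈ Θ(n^4)

Compare the terms by growth order. For large n, n^a · (log n)^b dominates n^a' · (log n)^b' iff a > a', or (a = a' and b > b'). Ranking the 4 terms shows the dominant one is 2 · n^4. Hence f(n) ∈ Θ(n^4).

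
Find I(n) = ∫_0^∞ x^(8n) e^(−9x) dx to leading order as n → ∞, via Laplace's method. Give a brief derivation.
I(n) ~ (sqrt(2π·8n) / 9) · (8n/(9e))^(8n)

Write the integrand as exp(8n ln x − 9x) and set f(x) = 8n ln x − 9x. Then f'(x) = 8n/x − 9 = 0 at x* = 8n/9, and f''(x*) = −8n/x*^2 = −9^2/(8n). Laplace's method (interior maximum) gives
  I(n) ~ e^(f(x*)) · sqrt(2π / |f''(x*)|)
        = exp(8n ln(8n/9) − 8n) · sqrt(2π · 8n / 9^2)
        = (8n/9)^(8n) e^(−8n) · sqrt(2π·8n) / 9
        = (sqrt(2π·8n) / 9) · (8n/(9e))^(8n).
This matches Γ(8n+1)/9^(8n+1) with Stirling applied to Γ.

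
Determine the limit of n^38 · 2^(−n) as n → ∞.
lim = 0

Exponentials with base > 1 dominate every fixed polynomial: for any fixed c, n^c / 2^n → 0 as n → ∞ (e.g. by the ratio test, or by writing 2^n = e^(n ln 2) and noting e^(n ln 2) / n^c → ∞). Hence n^38 · 2^(−n) = n^38 / 2^n → 0.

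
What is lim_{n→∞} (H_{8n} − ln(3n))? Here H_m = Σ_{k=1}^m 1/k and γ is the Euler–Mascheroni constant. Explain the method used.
lim = ln(8/3) + γ

By Euler-Maclaurin, H_m = ln m + γ + O(1/m). So
  H_{8n} − ln(3n) = ln(8n) + γ − ln(3n) + O(1/n)
                       = ln(8/3) + γ + O(1/n).
Hence the limit is ln(8/3) + γ.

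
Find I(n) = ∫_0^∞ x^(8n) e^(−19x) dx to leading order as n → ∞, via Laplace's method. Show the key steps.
I(n) ~ (sqrt(2π·8n) / 19) · (8n/(19e))^(8n)

Write the integrand as exp(8n ln x − 19x) and set f(x) = 8n ln x − 19x. Then f'(x) = 8n/x − 19 = 0 at x* = 8n/19, and f''(x*) = −8n/x*^2 = −19^2/(8n). Laplace's method (interior maximum) gives
  I(n) ~ e^(f(x*)) · sqrt(2π / |f''(x*)|)
        = exp(8n ln(8n/19) − 8n) · sqrt(2π · 8n / 19^2)
        = (8n/19)^(8n) e^(−8n) · sqrt(2π·8n) / 19
        = (sqrt(2π·8n) / 19) · (8n/(19e))^(8n).
This matches Γ(8n+1)/19^(8n+1) with Stirling applied to Γ.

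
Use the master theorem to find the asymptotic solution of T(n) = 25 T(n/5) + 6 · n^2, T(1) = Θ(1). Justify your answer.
T(n) = Θ(n^2 log n)

log_5 25 = 2, and f(n) = 6 · n^2 = Θ(n^(log_5 25)). This is Case 2 of the master theorem: T(n) = Θ(f(n) · log n) = Θ(n^2 log n).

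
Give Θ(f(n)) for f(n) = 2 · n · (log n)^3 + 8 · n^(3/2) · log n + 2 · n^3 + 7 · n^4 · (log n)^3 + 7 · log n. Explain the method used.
f(n) ∈ Θ(n^4 · (log n)^3)

Compare the terms by growth order. For large n, n^a · (log n)^b dominates n^a' · (log n)^b' iff a > a', or (a = a' and b > b'). Ranking the 5 terms shows the dominant one is 7 · n^4 · (log n)^3. Hence f(n) ∈ Θ(n^4 · (log n)^3).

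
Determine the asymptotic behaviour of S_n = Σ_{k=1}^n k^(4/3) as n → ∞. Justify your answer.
S_n ~ (3/7) · n^(7/3)

Integral comparison: Σ_{k=1}^n k^(4/3) = ∫_0^n x^(4/3) dx + O(n^(4/3)). The integral is n^(1 + 4/3) / (1 + 4/3) = n^((4+3)/3) / ((4+3)/3) = (3/7) · n^(7/3).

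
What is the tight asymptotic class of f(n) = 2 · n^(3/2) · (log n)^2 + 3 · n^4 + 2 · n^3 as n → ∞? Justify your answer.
f(n) ∈ Θ(n^4)

Compare the terms by growth order. For large n, n^a · (log n)^b dominates n^a' · (log n)^b' iff a > a', or (a = a' and b > b'). Ranking the 3 terms shows the dominant one is 3 · n^4. Hence f(n) ∈ Θ(n^4).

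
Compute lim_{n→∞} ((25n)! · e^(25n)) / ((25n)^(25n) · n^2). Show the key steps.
lim = 0

Stirling: (25n)! ~ sqrt(2π·25n) · (25n/e)^(25n). Hence
  (25n)! · e^(25n) / (25n)^(25n) ~ sqrt(2π·25n).
Dividing by n^2: sqrt(2π·25n) / n^2 = sqrt(2π·25) · n^((1−4)/2), so the expression behaves like sqrt(2π·25) · n^((1−4)/2) → 0.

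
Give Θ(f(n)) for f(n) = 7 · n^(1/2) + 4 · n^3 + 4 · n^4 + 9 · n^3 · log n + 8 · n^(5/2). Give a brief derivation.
f(n) ∈ Θ(n^4)

Compare the terms by growth order. For large n, n^a · (log n)^b dominates n^a' · (log n)^b' iff a > a', or (a = a' and b > b'). Ranking the 5 terms shows the dominant one is 4 · n^4. Hence f(n) ∈ Θ(n^4).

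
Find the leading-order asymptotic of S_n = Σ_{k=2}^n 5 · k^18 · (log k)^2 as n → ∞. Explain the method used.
S_n ~ 5 · n^19 · (log n)^2 / 19

By integral comparison, S_n = ∫_1^n 5 · x^18 · (log x)^2 dx + O(n^18 · (log n)^2). For the integral, the leading term of ∫_1^n x^18 (log x)^2 dx is n^19/19 · (log n)^2 (by repeated integration by parts; each step lowers the log-exponent and produces a relatively O(1/log n) correction). Hence S_n ~ 5 · n^19 · (log n)^2 / 19.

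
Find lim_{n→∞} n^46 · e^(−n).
lim = 0

Exponentials with base > 1 dominate every fixed polynomial: for any fixed c, n^c / e^n → 0 as n → ∞ (e.g. by the ratio test, or since e^n grows faster than any power of n). Hence n^46 · e^(−n) = n^46 / e^n → 0.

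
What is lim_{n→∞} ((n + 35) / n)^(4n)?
lim = e^140

Rewrite as (1 + 35/n)^(4n). By the standard limit (1 + x/n)^n → e^x, we have (1 + 35/n)^n → e^35, and raising to the 4th power gives e^140.
More precisely, ln[(1 + 35/n)^(4n)] = 4n · ln(1 + 35/n) = 4n · (35/n + O(1/n^2)) = 140 + O(1/n) → 140.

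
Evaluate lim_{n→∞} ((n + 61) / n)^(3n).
lim = e^183

Rewrite as (1 + 61/n)^(3n). By the standard limit (1 + x/n)^n → e^x, we have (1 + 61/n)^n → e^61, and raising to the 3rd power gives e^183.
More precisely, ln[(1 + 61/n)^(3n)] = 3n · ln(1 + 61/n) = 3n · (61/n + O(1/n^2)) = 183 + O(1/n) → 183.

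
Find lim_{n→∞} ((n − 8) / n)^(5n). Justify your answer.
lim = e^(−40)

Rewrite as (1 − 8/n)^(5n). By the standard limit (1 + x/n)^n → e^x, we have (1 − 8/n)^n → e^(−8), and raising to the 5th power gives e^(−40).
More precisely, ln[(1 − 8/n)^(5n)] = 5n · ln(1 − 8/n) = 5n · (-8/n + O(1/n^2)) = -40 + O(1/n) → -40.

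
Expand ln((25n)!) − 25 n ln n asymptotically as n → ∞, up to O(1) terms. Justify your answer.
ln((25n)!) − 25 n ln n = 25(ln 25 − 1) n + (1/2) ln(2π·25n) + O(1/n)

Stirling: ln((25n)!) = 25n ln(25n) − 25n + (1/2) ln(2π·25n) + O(1/n).
Since 25n ln(25n) = 25n ln n + 25n ln 25, subtracting 25n ln n cancels the n ln n term exactly. What remains is 25(ln 25 − 1) n + (1/2) ln(2π·25n) + O(1/n).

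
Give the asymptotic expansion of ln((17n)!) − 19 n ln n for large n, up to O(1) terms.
ln((17n)!) − 19 n ln n = −2 n ln n + 17(ln 17 − 1) n + (1/2) ln(2π·17n) + O(1/n)

Stirling: ln((17n)!) = 17n ln(17n) − 17n + (1/2) ln(2π·17n) + O(1/n).
Expand 17n ln(17n) = 17n (ln n + ln 17) = 17n ln n + 17n ln 17.
Subtract 19n ln n: leading term is (17 − 19) n ln n = −2 n ln n. The next term is 17n ln 17 − 17n = 17(ln 17 − 1) n. Then the (1/2) ln(2π·17n) correction.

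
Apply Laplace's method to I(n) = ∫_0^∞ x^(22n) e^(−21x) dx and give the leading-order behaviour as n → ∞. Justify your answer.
I(n) ~ (sqrt(2π·22n) / 21) · (22n/(21e))^(22n)

Write the integrand as exp(22n ln x − 21x) and set f(x) = 22n ln x − 21x. Then f'(x) = 22n/x − 21 = 0 at x* = 22n/21, and f''(x*) = −22n/x*^2 = −21^2/(22n). Laplace's method (interior maximum) gives
  I(n) ~ e^(f(x*)) · sqrt(2π / |f''(x*)|)
        = exp(22n ln(22n/21) − 22n) · sqrt(2π · 22n / 21^2)
        = (22n/21)^(22n) e^(−22n) · sqrt(2π·22n) / 21
        = (sqrt(2π·22n) / 21) · (22n/(21e))^(22n).
This matches Γ(22n+1)/21^(22n+1) with Stirling applied to Γ.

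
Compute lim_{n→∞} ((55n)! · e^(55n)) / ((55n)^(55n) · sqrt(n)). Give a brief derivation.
lim = sqrt(2π·55)

Stirling: (55n)! ~ sqrt(2π·55n) · (55n/e)^(55n). Hence
  (55n)! · e^(55n) / (55n)^(55n) ~ sqrt(2π·55n).
Dividing by sqrt(n): sqrt(2π·55n) / sqrt(n) = sqrt(2π·55) · n^((1−1)/2), so the limit is sqrt(2π·55).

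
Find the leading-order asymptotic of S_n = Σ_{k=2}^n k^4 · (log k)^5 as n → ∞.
S_n ~ n^5 · (log n)^5 / 5

By integral comparison, S_n = ∫_1^n x^4 · (log x)^5 dx + O(n^4 · (log n)^5). For the integral, the leading term of ∫_1^n x^4 (log x)^5 dx is n^5/5 · (log n)^5 (by repeated integration by parts; each step lowers the log-exponent and produces a relatively O(1/log n) correction). Hence S_n ~ n^5 · (log n)^5 / 5.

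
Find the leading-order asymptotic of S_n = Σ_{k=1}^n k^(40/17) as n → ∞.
S_n ~ (17/57) · n^(57/17)

Integral comparison: Σ_{k=1}^n k^(40/17) = ∫_0^n x^(40/17) dx + O(n^(40/17)). The integral is n^(1 + 40/17) / (1 + 40/17) = n^((40+17)/17) / ((40+17)/17) = (17/57) · n^(57/17).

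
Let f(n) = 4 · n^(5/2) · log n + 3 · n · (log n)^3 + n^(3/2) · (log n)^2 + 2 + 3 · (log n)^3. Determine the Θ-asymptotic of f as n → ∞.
f(n) ∈ Θ(n^(5/2) · log n)

Compare the terms by growth order. For large n, n^a · (log n)^b dominates n^a' · (log n)^b' iff a > a', or (a = a' and b > b'). Ranking the 5 terms shows the dominant one is 4 · n^(5/2) · log n. Hence f(n) ∈ Θ(n^(5/2) · log n).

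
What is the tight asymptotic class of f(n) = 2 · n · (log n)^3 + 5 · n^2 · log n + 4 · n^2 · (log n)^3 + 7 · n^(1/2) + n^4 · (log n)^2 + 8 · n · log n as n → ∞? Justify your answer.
f(n) ∈ Θ(n^4 · (log n)^2)

Compare the terms by growth order. For large n, n^a · (log n)^b dominates n^a' · (log n)^b' iff a > a', or (a = a' and b > b'). Ranking the 6 terms shows the dominant one is n^4 · (log n)^2. Hence f(n) ∈ Θ(n^4 · (log n)^2).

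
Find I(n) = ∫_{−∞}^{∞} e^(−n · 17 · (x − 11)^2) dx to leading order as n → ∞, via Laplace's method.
I(n) = sqrt(π/(17n))

Here φ(x) = 17 · (x − 11)^2 has its unique minimum at x* = 11 with φ(x*) = 0 and φ''(x*) = 34. Laplace's method gives
  I(n) ~ e^(−n φ(x*)) · sqrt(2π / (n · φ''(x*))) = sqrt(2π / (34n)) = sqrt(π/(17n)).
This is exact: substituting u = (x − 11)·sqrt(17n) gives I(n) = (1/sqrt(17n)) ∫_{−∞}^{∞} e^(−u^2) du = sqrt(π/(17n)).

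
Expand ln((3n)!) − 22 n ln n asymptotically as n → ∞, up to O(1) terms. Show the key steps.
ln((3n)!) − 22 n ln n = −19 n ln n + 3(ln 3 − 1) n + (1/2) ln(2π·3n) + O(1/n)

Stirling: ln((3n)!) = 3n ln(3n) − 3n + (1/2) ln(2π·3n) + O(1/n).
Expand 3n ln(3n) = 3n (ln n + ln 3) = 3n ln n + 3n ln 3.
Subtract 22n ln n: leading term is (3 − 22) n ln n = −19 n ln n. The next term is 3n ln 3 − 3n = 3(ln 3 − 1) n. Then the (1/2) ln(2π·3n) correction.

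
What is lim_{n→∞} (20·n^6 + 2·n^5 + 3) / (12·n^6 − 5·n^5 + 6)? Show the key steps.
lim = 20/12 = 5/3

For large n the leading n^6 terms dominate both numerator and denominator. Dividing top and bottom by n^6, every other term tends to 0, leaving 20/12 = 5/3.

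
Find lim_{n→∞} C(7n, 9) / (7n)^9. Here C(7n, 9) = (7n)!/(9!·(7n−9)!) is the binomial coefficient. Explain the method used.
lim = 1/9! = 1/362880

With N = 7n → ∞: C(N, 9) / N^9 = [N(N−1)…(N−8)] / (9! · N^9) = (1/9!) · 1 · (1 − 1/(7n)) · … · (1 − 8/(7n)). Each factor → 1 as N → ∞, so the limit is 1/9! = 1/362880.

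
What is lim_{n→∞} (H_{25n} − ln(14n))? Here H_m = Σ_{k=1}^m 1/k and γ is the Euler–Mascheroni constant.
lim = ln(25/14) + γ

By Euler-Maclaurin, H_m = ln m + γ + O(1/m). So
  H_{25n} − ln(14n) = ln(25n) + γ − ln(14n) + O(1/n)
                       = ln(25/14) + γ + O(1/n).
Hence the limit is ln(25/14) + γ.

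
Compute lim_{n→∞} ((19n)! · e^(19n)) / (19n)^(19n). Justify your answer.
lim = ∞

Stirling: (19n)! ~ sqrt(2π·19n) · (19n/e)^(19n). Hence
  (19n)! · e^(19n) / (19n)^(19n) ~ sqrt(2π·19n) = sqrt(2π·19) · sqrt(n) → ∞.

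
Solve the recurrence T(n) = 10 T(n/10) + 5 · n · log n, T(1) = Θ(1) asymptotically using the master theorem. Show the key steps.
T(n) = Θ(n · (log n)^2)

Here log_10 10 = 1 and f(n) = 5 · n · log n = Θ(n^(log_10 10) · (log n)^1). This is the extended Case 2 of the master theorem (f matches the critical exponent up to log factors), giving T(n) = Θ(n^(log_10 10) · (log n)^(1+1)) = Θ(n · (log n)^2).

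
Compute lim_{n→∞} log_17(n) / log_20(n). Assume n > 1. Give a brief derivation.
lim = ln(20) / ln(17) = log_17(20)

Change of base: log_17(n) = ln n / ln 17 and log_20(n) = ln n / ln 20. The ratio is (ln n / ln 17) · (ln 20 / ln n) = ln 20 / ln 17, a constant independent of n. So the limit is ln 20 / ln 17 = log_17(20).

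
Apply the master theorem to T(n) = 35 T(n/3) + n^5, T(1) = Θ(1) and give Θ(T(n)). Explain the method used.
T(n) = Θ(n^5)

log_3 35 ≈ 3.236. f(n) = n^5 dominates n^(log_3 35) since 5 > 3.236, and the regularity condition a·f(n/b) = 35·(n/3)^5 = (35/243)·n^5 ≤ c·f(n) holds with c = 35/243 ≈ 0.144 < 1. So this is Case 3: T(n) = Θ(f(n)) = Θ(n^5).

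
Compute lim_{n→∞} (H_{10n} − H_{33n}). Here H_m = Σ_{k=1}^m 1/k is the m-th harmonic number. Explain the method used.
lim = ln(10/33)

Euler-Maclaurin gives H_m = ln m + γ + 1/(2m) + O(1/m^2). The γ and O(1/m) terms cancel in the difference:
  H_{10n} − H_{33n} = ln(10n) − ln(33n) + O(1/n) = ln(10/33) + O(1/n).
Hence the limit is ln(10/33).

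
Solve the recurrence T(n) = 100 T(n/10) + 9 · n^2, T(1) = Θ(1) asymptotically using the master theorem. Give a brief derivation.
T(n) = Θ(n^2 log n)

log_10 100 = 2, and f(n) = 9 · n^2 = Θ(n^(log_10 100)). This is Case 2 of the master theorem: T(n) = Θ(f(n) · log n) = Θ(n^2 log n).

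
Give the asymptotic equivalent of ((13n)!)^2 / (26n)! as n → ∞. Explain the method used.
((13n)!)^2/(26n)! ~ ((2π·13n)^(1/2) / sqrt(2)) · 2^(−2·13n)  →  0

Write N = 13n. Stirling: N! ~ sqrt(2π N)(N/e)^N and (2N)! ~ sqrt(2π·2N)·(2N/e)^(2N).
  (N!)^2/(2N)! ~ (2π N)^(2/2) (N/e)^(2N) / [sqrt(2π·2N) (2N/e)^(2N)]
     = (2π N)^(2/2) / sqrt(2π·2N) · (N/(2N))^(2N)
     = (2π N)^((2−1)/2) / sqrt(2) · 2^(−2N).
Since 2^2 > 1, the factor 2^(−2N) decays exponentially, so the ratio → 0. Substituting N = 13n gives the stated form.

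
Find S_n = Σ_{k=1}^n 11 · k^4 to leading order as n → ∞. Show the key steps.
S_n ~ 11 · n^5 / 5

By integral comparison (Euler-Maclaurin), Σ_{k=1}^n 11 · k^4 = 11 · ∫_0^n x^4 dx + O(n^4) = 11 · n^5/5 + O(n^4). (Equivalently, Faulhaber's formula gives the same leading term.)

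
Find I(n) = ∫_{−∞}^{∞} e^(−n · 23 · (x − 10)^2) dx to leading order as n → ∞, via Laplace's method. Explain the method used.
I(n) = sqrt(π/(23n))

Here φ(x) = 23 · (x − 10)^2 has its unique minimum at x* = 10 with φ(x*) = 0 and φ''(x*) = 46. Laplace's method gives
  I(n) ~ e^(−n φ(x*)) · sqrt(2π / (n · φ''(x*))) = sqrt(2π / (46n)) = sqrt(π/(23n)).
This is exact: substituting u = (x − 10)·sqrt(23n) gives I(n) = (1/sqrt(23n)) ∫_{−∞}^{∞} e^(−u^2) du = sqrt(π/(23n)).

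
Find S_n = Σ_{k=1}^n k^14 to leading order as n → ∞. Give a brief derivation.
S_n ~ n^15 / 15

By integral comparison (Euler-Maclaurin), Σ_{k=1}^n k^14 = ∫_0^n x^14 dx + O(n^14) = n^15/15 + O(n^14). (Equivalently, Faulhaber's formula gives the same leading term.)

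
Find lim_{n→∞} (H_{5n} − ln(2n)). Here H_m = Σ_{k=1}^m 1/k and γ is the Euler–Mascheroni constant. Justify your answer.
lim = ln(5/2) + γ

By Euler-Maclaurin, H_m = ln m + γ + O(1/m). So
  H_{5n} − ln(2n) = ln(5n) + γ − ln(2n) + O(1/n)
                       = ln(5/2) + γ + O(1/n).
Hence the limit is ln(5/2) + γ.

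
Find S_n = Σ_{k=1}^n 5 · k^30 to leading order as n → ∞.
S_n ~ 5 · n^31 / 31

By integral comparison (Euler-Maclaurin), Σ_{k=1}^n 5 · k^30 = 5 · ∫_0^n x^30 dx + O(n^30) = 5 · n^31/31 + O(n^30). (Equivalently, Faulhaber's formula gives the same leading term.)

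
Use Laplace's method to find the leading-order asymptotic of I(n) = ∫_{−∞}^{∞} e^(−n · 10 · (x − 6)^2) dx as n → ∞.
I(n) = sqrt(π/(10n))

Here φ(x) = 10 · (x − 6)^2 has its unique minimum at x* = 6 with φ(x*) = 0 and φ''(x*) = 20. Laplace's method gives
  I(n) ~ e^(−n φ(x*)) · sqrt(2π / (n · φ''(x*))) = sqrt(2π / (20n)) = sqrt(π/(10n)).
This is exact: substituting u = (x − 6)·sqrt(10n) gives I(n) = (1/sqrt(10n)) ∫_{−∞}^{∞} e^(−u^2) du = sqrt(π/(10n)).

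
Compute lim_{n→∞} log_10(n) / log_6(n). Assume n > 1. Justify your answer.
lim = ln(6) / ln(10) = log_10(6)

Change of base: log_10(n) = ln n / ln 10 and log_6(n) = ln n / ln 6. The ratio is (ln n / ln 10) · (ln 6 / ln n) = ln 6 / ln 10, a constant independent of n. So the limit is ln 6 / ln 10 = log_10(6).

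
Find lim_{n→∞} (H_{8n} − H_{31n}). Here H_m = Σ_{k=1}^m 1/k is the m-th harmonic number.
lim = ln(8/31)

Euler-Maclaurin gives H_m = ln m + γ + 1/(2m) + O(1/m^2). The γ and O(1/m) terms cancel in the difference:
  H_{8n} − H_{31n} = ln(8n) − ln(31n) + O(1/n) = ln(8/31) + O(1/n).
Hence the limit is ln(8/31).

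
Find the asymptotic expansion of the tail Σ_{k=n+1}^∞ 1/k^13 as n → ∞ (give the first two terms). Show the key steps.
Σ_{k>n} 1/k^13 = 1/(12 · n^12) − 1/(2 · n^13) + O(1/n^14)

Compare to the integral: ∫_{n}^∞ x^(−13) dx = [−x^(−12)/12]_{n}^∞ = 1/((13−1)·n^12). The Euler-Maclaurin correction adds −f(n)/2 = −1/(2·n^13). Euler-Maclaurin then gives
  Σ_{k>n} 1/k^13 = ∫_{n}^∞ dx/x^13 − 1/(2·n^13) + O(1/n^14).
(Equivalently this is ζ(13) − Σ_{k≤n} 1/k^13.)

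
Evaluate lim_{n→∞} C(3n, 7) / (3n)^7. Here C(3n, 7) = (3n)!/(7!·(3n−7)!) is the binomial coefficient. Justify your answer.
lim = 1/7! = 1/5040

With N = 3n → ∞: C(N, 7) / N^7 = [N(N−1)…(N−6)] / (7! · N^7) = (1/7!) · 1 · (1 − 1/(3n)) · … · (1 − 6/(3n)). Each factor → 1 as N → ∞, so the limit is 1/7! = 1/5040.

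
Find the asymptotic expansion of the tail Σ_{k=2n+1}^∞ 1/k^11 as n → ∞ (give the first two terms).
Σ_{k>2n} 1/k^11 = 1/(10 · (2n)^10) − 1/(2 · (2n)^11) + O(1/(2n)^12)

Compare to the integral: ∫_{2n}^∞ x^(−11) dx = [−x^(−10)/10]_{2n}^∞ = 1/((11−1)·(2n)^10). The Euler-Maclaurin correction adds −f(2n)/2 = −1/(2·(2n)^11). Euler-Maclaurin then gives
  Σ_{k>2n} 1/k^11 = ∫_{2n}^∞ dx/x^11 − 1/(2·(2n)^11) + O(1/(2n)^12).
(Equivalently this is ζ(11) − Σ_{k≤2n} 1/k^11.)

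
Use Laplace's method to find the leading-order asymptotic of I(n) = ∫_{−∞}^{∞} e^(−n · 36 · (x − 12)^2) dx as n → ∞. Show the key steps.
I(n) = sqrt(π/(36n))

Here φ(x) = 36 · (x − 12)^2 has its unique minimum at x* = 12 with φ(x*) = 0 and φ''(x*) = 72. Laplace's method gives
  I(n) ~ e^(−n φ(x*)) · sqrt(2π / (n · φ''(x*))) = sqrt(2π / (72n)) = sqrt(π/(36n)).
This is exact: substituting u = (x − 12)·sqrt(36n) gives I(n) = (1/sqrt(36n)) ∫_{−∞}^{∞} e^(−u^2) du = sqrt(π/(36n)).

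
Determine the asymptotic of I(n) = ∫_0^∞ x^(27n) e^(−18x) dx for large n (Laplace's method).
I(n) ~ (sqrt(2π·27n) / 18) · (27n/(18e))^(27n)

Write the integrand as exp(27n ln x − 18x) and set f(x) = 27n ln x − 18x. Then f'(x) = 27n/x − 18 = 0 at x* = 27n/18, and f''(x*) = −27n/x*^2 = −18^2/(27n). Laplace's method (interior maximum) gives
  I(n) ~ e^(f(x*)) · sqrt(2π / |f''(x*)|)
        = exp(27n ln(27n/18) − 27n) · sqrt(2π · 27n / 18^2)
        = (27n/18)^(27n) e^(−27n) · sqrt(2π·27n) / 18
        = (sqrt(2π·27n) / 18) · (27n/(18e))^(27n).
This matches Γ(27n+1)/18^(27n+1) with Stirling applied to Γ.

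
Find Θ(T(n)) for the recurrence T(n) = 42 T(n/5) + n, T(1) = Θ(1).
T(n) = Θ(n^(log_5 42))

Master theorem: compare f(n) = n to n^(log_5 42) where log_5 42 ≈ 2.322. Since 1 < log_5 42, we have f(n) = O(n^(log_5 42 − ε)) for some ε > 0 — Case 1. Hence T(n) = Θ(n^(log_5 42)).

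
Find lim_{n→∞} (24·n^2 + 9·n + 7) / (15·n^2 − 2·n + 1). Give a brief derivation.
lim = 24/15 = 8/5

For large n the leading n^2 terms dominate both numerator and denominator. Dividing top and bottom by n^2, every other term tends to 0, leaving 24/15 = 8/5.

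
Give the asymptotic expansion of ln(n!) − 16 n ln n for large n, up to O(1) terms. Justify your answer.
ln(n!) − 16 n ln n = −15 n ln n − n + (1/2) ln(2π n) + O(1/n)

Stirling: ln((n)!) = n ln(n) − n + (1/2) ln(2π·n) + O(1/n).
Here n ln(n) = n ln n.
Subtract 16n ln n: leading term is (1 − 16) n ln n = −15 n ln n. The next term is −n. Then the (1/2) ln(2π·n) correction.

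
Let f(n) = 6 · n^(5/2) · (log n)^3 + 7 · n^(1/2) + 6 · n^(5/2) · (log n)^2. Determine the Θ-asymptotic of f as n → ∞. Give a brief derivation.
f(n) ∈ Θ(n^(5/2) · (log n)^3)

Compare the terms by growth order. For large n, n^a · (log n)^b dominates n^a' · (log n)^b' iff a > a', or (a = a' and b > b'). Ranking the 3 terms shows the dominant one is 6 · n^(5/2) · (log n)^3. Hence f(n) ∈ Θ(n^(5/2) · (log n)^3).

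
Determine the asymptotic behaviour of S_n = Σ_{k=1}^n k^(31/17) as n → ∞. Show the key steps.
S_n ~ (17/48) · n^(48/17)

Integral comparison: Σ_{k=1}^n k^(31/17) = ∫_0^n x^(31/17) dx + O(n^(31/17)). The integral is n^(1 + 31/17) / (1 + 31/17) = n^((31+17)/17) / ((31+17)/17) = (17/48) · n^(48/17).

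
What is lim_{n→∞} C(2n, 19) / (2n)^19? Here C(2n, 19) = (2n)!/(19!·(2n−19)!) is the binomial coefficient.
lim = 1/19! = 1/121645100408832000

With N = 2n → ∞: C(N, 19) / N^19 = [N(N−1)…(N−18)] / (19! · N^19) = (1/19!) · 1 · (1 − 1/(2n)) · … · (1 − 18/(2n)). Each factor → 1 as N → ∞, so the limit is 1/19! = 1/121645100408832000.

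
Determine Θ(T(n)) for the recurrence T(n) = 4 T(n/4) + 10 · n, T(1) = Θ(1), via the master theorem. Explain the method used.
T(n) = Θ(n log n)

log_4 4 = 1, and f(n) = 10 · n = Θ(n^(log_4 4)). This is Case 2 of the master theorem: T(n) = Θ(f(n) · log n) = Θ(n log n).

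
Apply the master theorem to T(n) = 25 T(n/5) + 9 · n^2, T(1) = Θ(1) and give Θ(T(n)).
T(n) = Θ(n^2 log n)

log_5 25 = 2, and f(n) = 9 · n^2 = Θ(n^(log_5 25)). This is Case 2 of the master theorem: T(n) = Θ(f(n) · log n) = Θ(n^2 log n).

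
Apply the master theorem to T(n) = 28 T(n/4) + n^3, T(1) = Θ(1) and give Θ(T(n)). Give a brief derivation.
T(n) = Θ(n^3)

log_4 28 ≈ 2.404. f(n) = n^3 dominates n^(log_4 28) since 3 > 2.404, and the regularity condition a·f(n/b) = 28·(n/4)^3 = (28/64)·n^3 ≤ c·f(n) holds with c = 28/64 ≈ 0.438 < 1. So this is Case 3: T(n) = Θ(f(n)) = Θ(n^3).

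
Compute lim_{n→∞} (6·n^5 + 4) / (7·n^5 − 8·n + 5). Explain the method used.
lim = 6/7

For large n the leading n^5 terms dominate both numerator and denominator. Dividing top and bottom by n^5, every other term tends to 0, leaving 6/7.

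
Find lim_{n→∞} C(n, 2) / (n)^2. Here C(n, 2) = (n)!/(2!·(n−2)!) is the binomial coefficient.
lim = 1/2! = 1/2

With N = n → ∞: C(N, 2) / N^2 = [N(N−1)…(N−1)] / (2! · N^2) = (1/2!) · 1 · (1 − 1/n). Each factor → 1 as N → ∞, so the limit is 1/2! = 1/2.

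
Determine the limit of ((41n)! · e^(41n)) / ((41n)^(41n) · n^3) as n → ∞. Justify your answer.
lim = 0

Stirling: (41n)! ~ sqrt(2π·41n) · (41n/e)^(41n). Hence
  (41n)! · e^(41n) / (41n)^(41n) ~ sqrt(2π·41n).
Dividing by n^3: sqrt(2π·41n) / n^3 = sqrt(2π·41) · n^((1−6)/2), so the expression behaves like sqrt(2π·41) · n^((1−6)/2) → 0.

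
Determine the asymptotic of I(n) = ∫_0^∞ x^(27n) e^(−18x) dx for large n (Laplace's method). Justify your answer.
I(n) ~ (sqrt(2π·27n) / 18) · (27n/(18e))^(27n)

Write the integrand as exp(27n ln x − 18x) and set f(x) = 27n ln x − 18x. Then f'(x) = 27n/x − 18 = 0 at x* = 27n/18, and f''(x*) = −27n/x*^2 = −18^2/(27n). Laplace's method (interior maximum) gives
  I(n) ~ e^(f(x*)) · sqrt(2π / |f''(x*)|)
        = exp(27n ln(27n/18) − 27n) · sqrt(2π · 27n / 18^2)
        = (27n/18)^(27n) e^(−27n) · sqrt(2π·27n) / 18
        = (sqrt(2π·27n) / 18) · (27n/(18e))^(27n).
This matches Γ(27n+1)/18^(27n+1) with Stirling applied to Γ.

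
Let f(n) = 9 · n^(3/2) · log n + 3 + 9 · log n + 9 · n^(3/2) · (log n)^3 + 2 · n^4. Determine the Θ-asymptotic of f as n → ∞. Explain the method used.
f(n) ∈ Θ(n^4)

Compare the terms by growth order. For large n, n^a · (log n)^b dominates n^a' · (log n)^b' iff a > a', or (a = a' and b > b'). Ranking the 5 terms shows the dominant one is 2 · n^4. Hence f(n) ∈ Θ(n^4).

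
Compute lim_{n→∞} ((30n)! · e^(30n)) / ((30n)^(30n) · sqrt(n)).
lim = sqrt(2π·30)

Stirling: (30n)! ~ sqrt(2π·30n) · (30n/e)^(30n). Hence
  (30n)! · e^(30n) / (30n)^(30n) ~ sqrt(2π·30n).
Dividing by sqrt(n): sqrt(2π·30n) / sqrt(n) = sqrt(2π·30) · n^((1−1)/2), so the limit is sqrt(2π·30).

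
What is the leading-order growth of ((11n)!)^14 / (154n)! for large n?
((11n)!)^14/(154n)! ~ ((2π·11n)^(13/2) / sqrt(14)) · 14^(−14·11n)  →  0

Write N = 11n. Stirling: N! ~ sqrt(2π N)(N/e)^N and (14N)! ~ sqrt(2π·14N)·(14N/e)^(14N).
  (N!)^14/(14N)! ~ (2π N)^(14/2) (N/e)^(14N) / [sqrt(2π·14N) (14N/e)^(14N)]
     = (2π N)^(14/2) / sqrt(2π·14N) · (N/(14N))^(14N)
     = (2π N)^((14−1)/2) / sqrt(14) · 14^(−14N).
Since 14^14 > 1, the factor 14^(−14N) decays exponentially, so the ratio → 0. Substituting N = 11n gives the stated form.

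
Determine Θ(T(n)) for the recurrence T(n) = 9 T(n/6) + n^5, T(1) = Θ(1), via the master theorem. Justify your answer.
T(n) = Θ(n^5)

log_6 9 ≈ 1.226. f(n) = n^5 dominates n^(log_6 9) since 5 > 1.226, and the regularity condition a·f(n/b) = 9·(n/6)^5 = (9/7776)·n^5 ≤ c·f(n) holds with c = 9/7776 ≈ 0.00116 < 1. So this is Case 3: T(n) = Θ(f(n)) = Θ(n^5).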